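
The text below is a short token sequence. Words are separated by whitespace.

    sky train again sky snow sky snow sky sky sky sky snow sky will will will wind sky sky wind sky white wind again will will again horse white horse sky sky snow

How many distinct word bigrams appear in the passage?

33 tokens → 32 bigram windows in total.
Repeated bigrams (each contributes count−1 duplicates):
  sky sky: 5
  sky snow: 4
  snow sky: 3
  will will: 3
  wind sky: 2
12 duplicate windows → 32 − 12 = 20 distinct.

20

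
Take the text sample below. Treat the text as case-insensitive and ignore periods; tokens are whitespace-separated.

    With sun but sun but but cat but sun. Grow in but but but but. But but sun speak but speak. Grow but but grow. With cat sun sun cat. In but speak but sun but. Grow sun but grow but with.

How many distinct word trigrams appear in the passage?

42 tokens → 40 trigram windows in total.
Repeated trigrams (each contributes count−1 duplicates):
  but but but: 4
  but sun but: 2
  sun but grow: 2
5 duplicate windows → 40 − 5 = 35 distinct.

35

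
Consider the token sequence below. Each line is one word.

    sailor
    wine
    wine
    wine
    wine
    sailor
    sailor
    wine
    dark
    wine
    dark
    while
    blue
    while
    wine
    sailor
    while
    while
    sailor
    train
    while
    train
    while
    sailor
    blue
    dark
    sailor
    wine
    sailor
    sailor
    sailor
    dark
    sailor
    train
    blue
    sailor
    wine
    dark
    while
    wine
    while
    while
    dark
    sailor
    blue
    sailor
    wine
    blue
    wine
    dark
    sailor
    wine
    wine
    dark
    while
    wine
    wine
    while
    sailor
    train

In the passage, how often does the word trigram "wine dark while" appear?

Scanning the 58 overlapping trigram windows for "wine dark while":
  position 10–12: wine dark while
  position 37–39: wine dark while
  position 53–55: wine dark while

3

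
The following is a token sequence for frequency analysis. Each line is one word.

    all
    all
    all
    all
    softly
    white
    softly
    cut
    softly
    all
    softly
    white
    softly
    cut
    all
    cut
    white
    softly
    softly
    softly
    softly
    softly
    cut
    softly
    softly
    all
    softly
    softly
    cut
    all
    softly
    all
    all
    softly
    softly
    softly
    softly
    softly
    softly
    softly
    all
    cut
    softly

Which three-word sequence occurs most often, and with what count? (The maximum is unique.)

"softly softly softly", 8 times

Trigram frequencies (highest first):
  softly softly softly: 8
  all all all: 2
  all all softly: 2
  all softly white: 2
  softly white softly: 2
  white softly cut: 2
  … (17 more, each ≤ 2)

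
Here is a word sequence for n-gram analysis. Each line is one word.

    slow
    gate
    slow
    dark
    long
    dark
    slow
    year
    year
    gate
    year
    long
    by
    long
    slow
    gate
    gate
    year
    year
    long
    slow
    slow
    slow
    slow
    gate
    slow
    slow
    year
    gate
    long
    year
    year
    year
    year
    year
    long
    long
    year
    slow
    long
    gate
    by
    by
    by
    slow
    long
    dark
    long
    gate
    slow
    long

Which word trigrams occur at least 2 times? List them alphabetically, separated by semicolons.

Trigram counts meeting the condition (at least 2 times):
  slow gate slow: 2
  slow slow slow: 2
  year year long: 2
  year year year: 3

slow gate slow; slow slow slow; year year long; year year year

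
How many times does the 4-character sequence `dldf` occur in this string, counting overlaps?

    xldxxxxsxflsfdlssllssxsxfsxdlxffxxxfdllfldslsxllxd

Sliding a length-4 window over the 50 characters (47 positions):
  (no match at any position)

0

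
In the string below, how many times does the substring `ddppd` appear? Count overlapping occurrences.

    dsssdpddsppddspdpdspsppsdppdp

0

Sliding a length-5 window over the 29 characters (25 positions):
  (no match at any position)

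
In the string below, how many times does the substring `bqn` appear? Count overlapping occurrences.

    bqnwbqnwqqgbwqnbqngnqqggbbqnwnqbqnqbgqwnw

5

Sliding a length-3 window over the 41 characters (39 positions):
  position 1–3: bqn
  position 5–7: bqn
  position 16–18: bqn
  position 26–28: bqn
  position 32–34: bqn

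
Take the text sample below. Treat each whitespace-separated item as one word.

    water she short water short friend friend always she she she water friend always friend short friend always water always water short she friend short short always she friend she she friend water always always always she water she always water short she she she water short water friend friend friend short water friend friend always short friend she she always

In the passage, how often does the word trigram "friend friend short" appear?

Scanning the 59 overlapping trigram windows for "friend friend short":
  position 50–52: friend friend short

1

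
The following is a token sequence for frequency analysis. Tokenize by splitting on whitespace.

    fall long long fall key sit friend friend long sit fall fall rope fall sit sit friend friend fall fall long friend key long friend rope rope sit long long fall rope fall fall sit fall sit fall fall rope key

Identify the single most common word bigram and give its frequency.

"fall fall", 4 times

Bigram frequencies (highest first):
  fall fall: 4
  sit fall: 3
  fall rope: 3
  fall sit: 3
  fall long: 2
  long long: 2
  … (18 more, each ≤ 2)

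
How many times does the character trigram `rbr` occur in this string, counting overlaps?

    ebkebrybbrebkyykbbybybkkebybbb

Sliding a length-3 window over the 30 characters (28 positions):
  (no match at any position)

0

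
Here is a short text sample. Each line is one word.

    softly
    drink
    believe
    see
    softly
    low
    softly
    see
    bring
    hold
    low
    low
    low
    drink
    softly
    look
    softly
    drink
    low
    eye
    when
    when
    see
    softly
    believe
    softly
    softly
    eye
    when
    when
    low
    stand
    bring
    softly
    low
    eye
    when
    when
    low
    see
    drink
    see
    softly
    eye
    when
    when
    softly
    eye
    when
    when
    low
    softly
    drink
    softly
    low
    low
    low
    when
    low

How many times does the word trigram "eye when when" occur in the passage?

5

Scanning the 57 overlapping trigram windows for "eye when when":
  position 20–22: eye when when
  position 28–30: eye when when
  position 36–38: eye when when
  position 44–46: eye when when
  position 48–50: eye when when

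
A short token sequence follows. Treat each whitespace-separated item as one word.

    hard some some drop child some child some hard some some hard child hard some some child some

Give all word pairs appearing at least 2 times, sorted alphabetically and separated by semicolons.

child some; hard some; some child; some hard; some some

Bigram counts meeting the condition (at least 2 times):
  child some: 3
  hard some: 3
  some child: 2
  some hard: 2
  some some: 3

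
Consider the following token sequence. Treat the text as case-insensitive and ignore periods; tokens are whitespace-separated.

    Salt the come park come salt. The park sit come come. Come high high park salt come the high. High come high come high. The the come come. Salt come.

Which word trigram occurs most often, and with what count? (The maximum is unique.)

Trigram frequencies (highest first):
  high come high: 2
  salt the come: 1
  the come park: 1
  come park come: 1
  park come salt: 1
  come salt the: 1
  … (21 more, each ≤ 1)

"high come high", 2 times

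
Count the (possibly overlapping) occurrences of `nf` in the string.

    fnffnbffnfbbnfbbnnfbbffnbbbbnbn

Sliding a length-2 window over the 31 characters (30 positions):
  position 2–3: nf
  position 9–10: nf
  position 13–14: nf
  position 18–19: nf

4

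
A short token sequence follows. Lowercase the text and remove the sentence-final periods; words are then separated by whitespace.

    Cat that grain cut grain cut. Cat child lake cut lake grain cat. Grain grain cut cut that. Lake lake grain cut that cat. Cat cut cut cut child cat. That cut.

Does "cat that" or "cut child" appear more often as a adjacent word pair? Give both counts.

"cat that" (2 vs 1)

"cat that": 2 occurrences
"cut child": 1 occurrence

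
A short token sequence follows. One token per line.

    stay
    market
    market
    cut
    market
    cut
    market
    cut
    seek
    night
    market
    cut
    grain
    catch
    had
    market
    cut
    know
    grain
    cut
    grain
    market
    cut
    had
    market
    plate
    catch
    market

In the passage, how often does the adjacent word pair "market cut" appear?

6

Scanning the 27 overlapping bigram windows for "market cut":
  position 3–4: market cut
  position 5–6: market cut
  position 7–8: market cut
  position 11–12: market cut
  position 16–17: market cut
  position 22–23: market cut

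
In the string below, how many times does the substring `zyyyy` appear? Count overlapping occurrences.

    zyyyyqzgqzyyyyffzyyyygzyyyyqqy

Sliding a length-5 window over the 30 characters (26 positions):
  position 1–5: zyyyy
  position 10–14: zyyyy
  position 17–21: zyyyy
  position 23–27: zyyyy

4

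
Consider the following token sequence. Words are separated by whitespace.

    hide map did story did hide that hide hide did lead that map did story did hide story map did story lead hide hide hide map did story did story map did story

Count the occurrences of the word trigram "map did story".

Scanning the 31 overlapping trigram windows for "map did story":
  position 2–4: map did story
  position 13–15: map did story
  position 19–21: map did story
  position 26–28: map did story
  position 31–33: map did story

5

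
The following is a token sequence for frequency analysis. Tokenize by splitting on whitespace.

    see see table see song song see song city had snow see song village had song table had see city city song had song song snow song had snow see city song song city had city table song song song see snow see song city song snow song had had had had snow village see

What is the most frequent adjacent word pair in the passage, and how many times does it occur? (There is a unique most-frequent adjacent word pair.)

"song song", 5 times

Bigram frequencies (highest first):
  song song: 5
  see song: 4
  song city: 3
  had snow: 3
  snow see: 3
  city song: 3
  … (23 more, each ≤ 3)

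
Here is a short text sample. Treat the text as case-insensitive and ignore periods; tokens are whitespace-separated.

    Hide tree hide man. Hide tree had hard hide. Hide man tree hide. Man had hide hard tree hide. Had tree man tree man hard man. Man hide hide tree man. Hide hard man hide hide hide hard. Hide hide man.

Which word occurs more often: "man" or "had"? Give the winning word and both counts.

"man": 10 occurrences
"had": 3 occurrences

"man" (10 vs 3)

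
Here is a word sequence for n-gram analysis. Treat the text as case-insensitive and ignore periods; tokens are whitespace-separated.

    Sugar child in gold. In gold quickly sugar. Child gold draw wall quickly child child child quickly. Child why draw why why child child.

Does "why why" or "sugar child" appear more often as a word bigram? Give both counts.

"why why": 1 occurrence
"sugar child": 2 occurrences

"sugar child" (2 vs 1)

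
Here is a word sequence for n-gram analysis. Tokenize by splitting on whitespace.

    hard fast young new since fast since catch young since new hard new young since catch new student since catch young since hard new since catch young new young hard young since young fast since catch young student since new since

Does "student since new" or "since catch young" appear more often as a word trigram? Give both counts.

"student since new": 1 occurrence
"since catch young": 4 occurrences

"since catch young" (4 vs 1)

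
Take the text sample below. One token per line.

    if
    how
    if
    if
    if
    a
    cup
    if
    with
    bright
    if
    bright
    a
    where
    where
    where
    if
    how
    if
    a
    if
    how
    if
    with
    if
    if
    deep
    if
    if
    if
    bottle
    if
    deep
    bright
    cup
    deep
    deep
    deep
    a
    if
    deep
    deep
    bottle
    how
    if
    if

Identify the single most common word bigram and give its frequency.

Bigram frequencies (highest first):
  if if: 6
  how if: 4
  if how: 3
  if deep: 3
  deep deep: 3
  if a: 2
  … (21 more, each ≤ 2)

"if if", 6 times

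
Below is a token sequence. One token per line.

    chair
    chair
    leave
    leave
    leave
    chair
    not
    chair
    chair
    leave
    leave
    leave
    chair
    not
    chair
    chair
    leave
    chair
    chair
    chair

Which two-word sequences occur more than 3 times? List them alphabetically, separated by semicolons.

chair chair; leave leave

Bigram counts meeting the condition (more than 3 times):
  chair chair: 5
  leave leave: 4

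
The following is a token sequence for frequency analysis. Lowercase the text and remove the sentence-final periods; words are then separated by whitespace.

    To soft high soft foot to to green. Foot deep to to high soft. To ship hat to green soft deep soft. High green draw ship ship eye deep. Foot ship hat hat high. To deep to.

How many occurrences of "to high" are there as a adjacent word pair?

Scanning the 36 overlapping bigram windows for "to high":
  position 12–13: to high

1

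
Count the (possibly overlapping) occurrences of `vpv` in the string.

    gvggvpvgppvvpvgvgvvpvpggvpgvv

Sliding a length-3 window over the 29 characters (27 positions):
  position 5–7: vpv
  position 12–14: vpv
  position 19–21: vpv

3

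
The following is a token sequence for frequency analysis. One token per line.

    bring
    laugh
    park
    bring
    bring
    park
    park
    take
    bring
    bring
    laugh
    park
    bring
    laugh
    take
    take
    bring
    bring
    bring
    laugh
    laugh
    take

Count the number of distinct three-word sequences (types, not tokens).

22 tokens → 20 trigram windows in total.
Repeated trigrams (each contributes count−1 duplicates):
  bring bring laugh: 2
  bring laugh park: 2
  laugh park bring: 2
  take bring bring: 2
4 duplicate windows → 20 − 4 = 16 distinct.

16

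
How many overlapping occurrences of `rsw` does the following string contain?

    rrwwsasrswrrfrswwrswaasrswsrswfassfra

Sliding a length-3 window over the 37 characters (35 positions):
  position 8–10: rsw
  position 14–16: rsw
  position 18–20: rsw
  position 24–26: rsw
  position 28–30: rsw

5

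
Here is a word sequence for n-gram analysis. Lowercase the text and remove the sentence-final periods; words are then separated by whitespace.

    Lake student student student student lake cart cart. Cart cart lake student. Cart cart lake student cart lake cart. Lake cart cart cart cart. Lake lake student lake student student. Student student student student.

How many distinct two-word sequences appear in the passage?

8

34 tokens → 33 bigram windows in total.
Repeated bigrams (each contributes count−1 duplicates):
  student student: 8
  cart cart: 7
  cart lake: 5
  lake student: 5
  lake cart: 3
  student cart: 2
  student lake: 2
25 duplicate windows → 33 − 25 = 8 distinct.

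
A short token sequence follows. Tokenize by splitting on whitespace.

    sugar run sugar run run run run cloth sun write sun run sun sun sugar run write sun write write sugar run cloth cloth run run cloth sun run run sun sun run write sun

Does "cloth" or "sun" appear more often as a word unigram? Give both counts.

"cloth": 4 occurrences
"sun": 9 occurrences

"sun" (9 vs 4)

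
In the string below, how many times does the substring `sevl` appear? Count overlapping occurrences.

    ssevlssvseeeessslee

1

Sliding a length-4 window over the 19 characters (16 positions):
  position 2–5: sevl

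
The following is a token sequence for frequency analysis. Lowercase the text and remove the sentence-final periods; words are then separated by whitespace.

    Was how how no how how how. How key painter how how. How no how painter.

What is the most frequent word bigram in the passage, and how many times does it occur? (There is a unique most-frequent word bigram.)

"how how", 6 times

Bigram frequencies (highest first):
  how how: 6
  how no: 2
  no how: 2
  was how: 1
  how key: 1
  key painter: 1
  … (2 more, each ≤ 1)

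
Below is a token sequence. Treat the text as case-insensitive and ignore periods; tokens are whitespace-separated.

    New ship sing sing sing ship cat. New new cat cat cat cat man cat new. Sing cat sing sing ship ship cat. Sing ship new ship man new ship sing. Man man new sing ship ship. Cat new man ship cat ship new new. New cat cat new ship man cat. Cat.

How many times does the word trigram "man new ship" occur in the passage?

1

Scanning the 51 overlapping trigram windows for "man new ship":
  position 28–30: man new ship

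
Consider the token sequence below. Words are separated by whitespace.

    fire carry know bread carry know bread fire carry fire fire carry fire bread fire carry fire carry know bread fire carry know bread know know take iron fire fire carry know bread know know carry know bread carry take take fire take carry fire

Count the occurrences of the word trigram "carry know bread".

Scanning the 43 overlapping trigram windows for "carry know bread":
  position 2–4: carry know bread
  position 5–7: carry know bread
  position 18–20: carry know bread
  position 22–24: carry know bread
  position 31–33: carry know bread
  position 36–38: carry know bread

6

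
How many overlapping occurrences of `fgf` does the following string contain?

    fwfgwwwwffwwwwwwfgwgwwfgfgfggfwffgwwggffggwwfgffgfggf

4

Sliding a length-3 window over the 53 characters (51 positions):
  position 23–25: fgf
  position 25–27: fgf
  position 45–47: fgf
  position 48–50: fgf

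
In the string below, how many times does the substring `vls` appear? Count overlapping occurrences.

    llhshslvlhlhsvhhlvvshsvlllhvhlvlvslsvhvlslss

1

Sliding a length-3 window over the 44 characters (42 positions):
  position 39–41: vls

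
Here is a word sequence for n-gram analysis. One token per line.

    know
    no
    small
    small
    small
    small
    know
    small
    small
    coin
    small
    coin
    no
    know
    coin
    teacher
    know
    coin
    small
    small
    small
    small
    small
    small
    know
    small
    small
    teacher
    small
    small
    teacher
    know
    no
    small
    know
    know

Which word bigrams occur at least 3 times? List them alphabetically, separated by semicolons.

Bigram counts meeting the condition (at least 3 times):
  small know: 3
  small small: 11

small know; small small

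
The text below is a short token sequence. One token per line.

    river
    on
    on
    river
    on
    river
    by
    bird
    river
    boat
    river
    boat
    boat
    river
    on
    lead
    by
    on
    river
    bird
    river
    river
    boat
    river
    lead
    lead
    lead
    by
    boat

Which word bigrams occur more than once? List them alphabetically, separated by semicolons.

bird river; boat river; lead by; lead lead; on river; river boat; river on

Bigram counts meeting the condition (more than once):
  bird river: 2
  boat river: 3
  lead by: 2
  lead lead: 2
  on river: 3
  river boat: 3
  river on: 3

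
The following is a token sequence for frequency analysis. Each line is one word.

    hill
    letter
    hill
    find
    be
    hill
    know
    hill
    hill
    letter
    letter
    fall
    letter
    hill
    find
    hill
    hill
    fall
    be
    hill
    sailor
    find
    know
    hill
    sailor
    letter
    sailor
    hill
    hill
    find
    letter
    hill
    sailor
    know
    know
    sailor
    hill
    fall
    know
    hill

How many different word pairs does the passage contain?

25

40 tokens → 39 bigram windows in total.
Repeated bigrams (each contributes count−1 duplicates):
  hill find: 3
  hill hill: 3
  hill sailor: 3
  know hill: 3
  letter hill: 3
  be hill: 2
  hill fall: 2
  hill letter: 2
  … (1 more repeated)
14 duplicate windows → 39 − 14 = 25 distinct.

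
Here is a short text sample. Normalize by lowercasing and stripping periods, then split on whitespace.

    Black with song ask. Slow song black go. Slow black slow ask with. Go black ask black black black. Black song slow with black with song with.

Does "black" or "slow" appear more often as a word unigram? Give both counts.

"black": 9 occurrences
"slow": 4 occurrences

"black" (9 vs 4)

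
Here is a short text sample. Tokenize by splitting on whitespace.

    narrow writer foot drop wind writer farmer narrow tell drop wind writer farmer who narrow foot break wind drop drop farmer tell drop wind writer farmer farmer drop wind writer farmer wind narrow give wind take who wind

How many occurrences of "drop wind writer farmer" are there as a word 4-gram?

4

Scanning the 35 overlapping 4-gram windows for "drop wind writer farmer":
  position 4–7: drop wind writer farmer
  position 10–13: drop wind writer farmer
  position 23–26: drop wind writer farmer
  position 28–31: drop wind writer farmer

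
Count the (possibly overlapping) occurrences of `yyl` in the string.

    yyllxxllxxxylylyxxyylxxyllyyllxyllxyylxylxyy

Sliding a length-3 window over the 44 characters (42 positions):
  position 1–3: yyl
  position 19–21: yyl
  position 27–29: yyl
  position 36–38: yyl

4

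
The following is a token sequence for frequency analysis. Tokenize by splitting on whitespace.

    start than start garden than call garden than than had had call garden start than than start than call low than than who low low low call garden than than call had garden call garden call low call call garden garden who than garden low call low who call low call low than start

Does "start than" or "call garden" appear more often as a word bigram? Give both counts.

"call garden" (5 vs 3)

"start than": 3 occurrences
"call garden": 5 occurrences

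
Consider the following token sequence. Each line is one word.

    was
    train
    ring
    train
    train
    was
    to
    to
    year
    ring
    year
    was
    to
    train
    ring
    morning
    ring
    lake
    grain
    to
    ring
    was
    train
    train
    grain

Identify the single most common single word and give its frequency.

Unigram frequencies (highest first):
  train: 6
  ring: 5
  was: 4
  to: 4
  year: 2
  grain: 2
  … (2 more, each ≤ 1)

"train", 6 times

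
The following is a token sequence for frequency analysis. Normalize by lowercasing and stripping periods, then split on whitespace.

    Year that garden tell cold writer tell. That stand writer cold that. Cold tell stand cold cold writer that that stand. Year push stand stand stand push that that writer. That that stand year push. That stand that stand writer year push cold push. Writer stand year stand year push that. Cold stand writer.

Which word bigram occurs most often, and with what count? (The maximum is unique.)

Bigram frequencies (highest first):
  that stand: 5
  stand year: 4
  year push: 4
  stand writer: 3
  that that: 3
  push that: 3
  … (27 more, each ≤ 2)

"that stand", 5 times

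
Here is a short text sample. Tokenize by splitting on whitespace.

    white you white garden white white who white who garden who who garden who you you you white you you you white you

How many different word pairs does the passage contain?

23 tokens → 22 bigram windows in total.
Repeated bigrams (each contributes count−1 duplicates):
  you you: 4
  white you: 3
  you white: 3
  garden who: 2
  white who: 2
  who garden: 2
10 duplicate windows → 22 − 10 = 12 distinct.

12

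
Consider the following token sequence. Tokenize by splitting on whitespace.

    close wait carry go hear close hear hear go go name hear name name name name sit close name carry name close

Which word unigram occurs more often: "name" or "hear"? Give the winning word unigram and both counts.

"name": 7 occurrences
"hear": 4 occurrences

"name" (7 vs 4)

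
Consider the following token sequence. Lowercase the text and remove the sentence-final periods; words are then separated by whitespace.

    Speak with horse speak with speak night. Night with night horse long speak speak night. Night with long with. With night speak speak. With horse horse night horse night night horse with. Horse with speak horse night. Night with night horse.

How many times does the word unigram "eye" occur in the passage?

Scanning the 41 tokens for "eye":
  (none found)

0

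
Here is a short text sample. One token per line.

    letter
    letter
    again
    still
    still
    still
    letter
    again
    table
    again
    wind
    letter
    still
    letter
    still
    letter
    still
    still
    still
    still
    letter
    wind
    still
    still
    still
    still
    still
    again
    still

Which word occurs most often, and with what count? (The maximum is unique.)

"still", 15 times

Unigram frequencies (highest first):
  still: 15
  letter: 7
  again: 4
  wind: 2
  table: 1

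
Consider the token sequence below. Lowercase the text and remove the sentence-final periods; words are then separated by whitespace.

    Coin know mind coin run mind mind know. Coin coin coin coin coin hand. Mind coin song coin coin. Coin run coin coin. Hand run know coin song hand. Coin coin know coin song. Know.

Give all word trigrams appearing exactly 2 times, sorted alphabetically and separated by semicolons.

coin coin hand; know coin song

Trigram counts meeting the condition (exactly 2 times):
  coin coin hand: 2
  know coin song: 2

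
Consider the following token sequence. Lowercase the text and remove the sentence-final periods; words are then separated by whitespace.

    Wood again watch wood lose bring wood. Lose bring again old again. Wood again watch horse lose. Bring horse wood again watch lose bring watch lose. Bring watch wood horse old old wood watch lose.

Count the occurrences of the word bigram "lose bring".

Scanning the 34 overlapping bigram windows for "lose bring":
  position 5–6: lose bring
  position 8–9: lose bring
  position 17–18: lose bring
  position 23–24: lose bring
  position 26–27: lose bring

5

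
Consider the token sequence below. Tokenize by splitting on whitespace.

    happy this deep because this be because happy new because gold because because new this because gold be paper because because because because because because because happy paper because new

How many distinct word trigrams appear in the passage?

24

30 tokens → 28 trigram windows in total.
Repeated trigrams (each contributes count−1 duplicates):
  because because because: 5
4 duplicate windows → 28 − 4 = 24 distinct.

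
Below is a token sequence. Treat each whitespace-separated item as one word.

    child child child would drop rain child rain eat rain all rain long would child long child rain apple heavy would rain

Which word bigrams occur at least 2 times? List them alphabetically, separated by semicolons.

Bigram counts meeting the condition (at least 2 times):
  child child: 2
  child rain: 2

child child; child rain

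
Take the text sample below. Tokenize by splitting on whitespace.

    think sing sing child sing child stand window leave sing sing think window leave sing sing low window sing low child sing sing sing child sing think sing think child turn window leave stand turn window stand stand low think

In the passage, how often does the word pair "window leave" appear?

3

Scanning the 39 overlapping bigram windows for "window leave":
  position 8–9: window leave
  position 13–14: window leave
  position 32–33: window leave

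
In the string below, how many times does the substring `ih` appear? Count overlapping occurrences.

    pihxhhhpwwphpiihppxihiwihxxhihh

5

Sliding a length-2 window over the 31 characters (30 positions):
  position 2–3: ih
  position 15–16: ih
  position 20–21: ih
  position 24–25: ih
  position 29–30: ih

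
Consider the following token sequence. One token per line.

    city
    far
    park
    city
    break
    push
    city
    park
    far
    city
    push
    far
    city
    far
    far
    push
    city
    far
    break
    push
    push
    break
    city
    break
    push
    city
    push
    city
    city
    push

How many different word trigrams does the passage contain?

26

30 tokens → 28 trigram windows in total.
Repeated trigrams (each contributes count−1 duplicates):
  break push city: 2
  city break push: 2
2 duplicate windows → 28 − 2 = 26 distinct.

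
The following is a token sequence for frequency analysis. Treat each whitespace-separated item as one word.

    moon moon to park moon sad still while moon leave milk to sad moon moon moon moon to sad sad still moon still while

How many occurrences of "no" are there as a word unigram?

Scanning the 24 tokens for "no":
  (none found)

0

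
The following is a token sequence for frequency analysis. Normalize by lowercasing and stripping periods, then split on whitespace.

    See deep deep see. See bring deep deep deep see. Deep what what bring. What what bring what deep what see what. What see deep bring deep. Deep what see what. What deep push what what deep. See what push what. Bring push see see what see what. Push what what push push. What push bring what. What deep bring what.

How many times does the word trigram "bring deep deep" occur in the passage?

2

Scanning the 59 overlapping trigram windows for "bring deep deep":
  position 6–8: bring deep deep
  position 26–28: bring deep deep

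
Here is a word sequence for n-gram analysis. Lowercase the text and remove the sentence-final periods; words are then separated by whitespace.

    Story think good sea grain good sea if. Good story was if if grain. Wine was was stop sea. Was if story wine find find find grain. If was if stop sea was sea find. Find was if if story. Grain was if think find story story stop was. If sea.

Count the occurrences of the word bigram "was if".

6

Scanning the 50 overlapping bigram windows for "was if":
  position 11–12: was if
  position 20–21: was if
  position 29–30: was if
  position 37–38: was if
  position 42–43: was if
  position 49–50: was if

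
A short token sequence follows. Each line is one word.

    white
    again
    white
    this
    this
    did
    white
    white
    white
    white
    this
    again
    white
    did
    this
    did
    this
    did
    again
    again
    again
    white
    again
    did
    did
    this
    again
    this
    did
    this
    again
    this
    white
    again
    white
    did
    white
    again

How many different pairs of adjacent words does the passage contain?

16

38 tokens → 37 bigram windows in total.
Repeated bigrams (each contributes count−1 duplicates):
  again white: 4
  did this: 4
  this did: 4
  white again: 4
  this again: 3
  white white: 3
  again again: 2
  again this: 2
  … (3 more repeated)
21 duplicate windows → 37 − 21 = 16 distinct.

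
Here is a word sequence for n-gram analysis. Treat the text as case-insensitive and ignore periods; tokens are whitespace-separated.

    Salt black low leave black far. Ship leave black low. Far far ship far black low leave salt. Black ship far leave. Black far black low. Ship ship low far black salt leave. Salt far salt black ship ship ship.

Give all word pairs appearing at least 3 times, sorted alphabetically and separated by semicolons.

Bigram counts meeting the condition (at least 3 times):
  black low: 4
  far black: 3
  leave black: 3
  salt black: 3
  ship ship: 3

black low; far black; leave black; salt black; ship ship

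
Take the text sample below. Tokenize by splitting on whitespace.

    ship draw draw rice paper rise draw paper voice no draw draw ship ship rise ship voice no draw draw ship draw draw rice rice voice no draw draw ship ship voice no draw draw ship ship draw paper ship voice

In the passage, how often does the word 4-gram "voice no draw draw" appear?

Scanning the 38 overlapping 4-gram windows for "voice no draw draw":
  position 9–12: voice no draw draw
  position 17–20: voice no draw draw
  position 26–29: voice no draw draw
  position 32–35: voice no draw draw

4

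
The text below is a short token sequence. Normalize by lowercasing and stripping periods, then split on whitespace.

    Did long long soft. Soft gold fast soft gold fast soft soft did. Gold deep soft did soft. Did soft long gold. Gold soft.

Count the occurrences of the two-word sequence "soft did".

3

Scanning the 23 overlapping bigram windows for "soft did":
  position 12–13: soft did
  position 16–17: soft did
  position 18–19: soft did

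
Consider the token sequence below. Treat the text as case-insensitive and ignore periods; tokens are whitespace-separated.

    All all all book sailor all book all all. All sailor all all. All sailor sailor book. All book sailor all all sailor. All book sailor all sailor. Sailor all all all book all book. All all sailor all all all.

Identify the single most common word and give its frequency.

Unigram frequencies (highest first):
  all: 24
  sailor: 10
  book: 7

"all", 24 times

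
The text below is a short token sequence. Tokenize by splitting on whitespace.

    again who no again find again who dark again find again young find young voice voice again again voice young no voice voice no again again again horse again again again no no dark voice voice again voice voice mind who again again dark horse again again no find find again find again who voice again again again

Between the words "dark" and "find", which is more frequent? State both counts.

"find" (6 vs 3)

"dark": 3 occurrences
"find": 6 occurrences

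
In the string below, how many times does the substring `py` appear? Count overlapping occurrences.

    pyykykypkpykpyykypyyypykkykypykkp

Sliding a length-2 window over the 33 characters (32 positions):
  position 1–2: py
  position 10–11: py
  position 13–14: py
  position 18–19: py
  position 22–23: py
  position 29–30: py

6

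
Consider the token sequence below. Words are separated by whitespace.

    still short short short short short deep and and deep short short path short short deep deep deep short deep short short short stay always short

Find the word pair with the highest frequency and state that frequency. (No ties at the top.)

Bigram frequencies (highest first):
  short short: 8
  short deep: 3
  deep short: 3
  deep deep: 2
  still short: 1
  deep and: 1
  … (7 more, each ≤ 1)

"short short", 8 times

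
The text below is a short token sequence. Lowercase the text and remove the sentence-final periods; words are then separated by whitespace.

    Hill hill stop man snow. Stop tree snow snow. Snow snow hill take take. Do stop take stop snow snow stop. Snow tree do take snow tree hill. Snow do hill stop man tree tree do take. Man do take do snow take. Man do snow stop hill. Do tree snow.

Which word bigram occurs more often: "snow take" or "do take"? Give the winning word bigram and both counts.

"snow take": 1 occurrence
"do take": 3 occurrences

"do take" (3 vs 1)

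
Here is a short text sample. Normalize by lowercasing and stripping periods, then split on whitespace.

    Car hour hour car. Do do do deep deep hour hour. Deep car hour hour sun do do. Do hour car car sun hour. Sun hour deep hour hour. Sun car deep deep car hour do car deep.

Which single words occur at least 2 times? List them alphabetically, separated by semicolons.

Unigram counts meeting the condition (at least 2 times):
  car: 8
  deep: 7
  do: 7
  hour: 12
  sun: 4

car; deep; do; hour; sun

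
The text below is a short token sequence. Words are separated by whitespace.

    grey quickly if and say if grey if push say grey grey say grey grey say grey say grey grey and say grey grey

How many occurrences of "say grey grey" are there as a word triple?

Scanning the 22 overlapping trigram windows for "say grey grey":
  position 10–12: say grey grey
  position 13–15: say grey grey
  position 18–20: say grey grey
  position 22–24: say grey grey

4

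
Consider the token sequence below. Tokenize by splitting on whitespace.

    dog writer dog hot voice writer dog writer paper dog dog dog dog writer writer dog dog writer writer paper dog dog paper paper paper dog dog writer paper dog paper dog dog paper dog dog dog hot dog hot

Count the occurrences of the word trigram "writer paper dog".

Scanning the 38 overlapping trigram windows for "writer paper dog":
  position 8–10: writer paper dog
  position 19–21: writer paper dog
  position 28–30: writer paper dog

3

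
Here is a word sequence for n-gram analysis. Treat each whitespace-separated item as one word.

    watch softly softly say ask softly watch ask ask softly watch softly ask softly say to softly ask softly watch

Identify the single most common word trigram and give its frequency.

Trigram frequencies (highest first):
  ask softly watch: 3
  softly ask softly: 2
  watch softly softly: 1
  softly softly say: 1
  softly say ask: 1
  say ask softly: 1
  … (9 more, each ≤ 1)

"ask softly watch", 3 times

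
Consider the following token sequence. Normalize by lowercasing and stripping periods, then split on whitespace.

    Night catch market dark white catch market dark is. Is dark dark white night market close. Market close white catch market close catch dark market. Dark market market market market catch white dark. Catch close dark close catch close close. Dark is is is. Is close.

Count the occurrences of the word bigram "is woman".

Scanning the 45 overlapping bigram windows for "is woman":
  (none found)

0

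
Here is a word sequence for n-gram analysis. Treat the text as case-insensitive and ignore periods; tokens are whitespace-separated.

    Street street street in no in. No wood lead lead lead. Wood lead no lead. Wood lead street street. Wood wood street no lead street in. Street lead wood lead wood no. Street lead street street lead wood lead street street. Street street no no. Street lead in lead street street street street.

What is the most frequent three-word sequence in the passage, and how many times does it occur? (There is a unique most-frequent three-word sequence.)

Trigram frequencies (highest first):
  street street street: 5
  lead wood lead: 4
  lead street street: 4
  wood lead street: 2
  street lead wood: 2
  no street lead: 2
  … (32 more, each ≤ 1)

"street street street", 5 times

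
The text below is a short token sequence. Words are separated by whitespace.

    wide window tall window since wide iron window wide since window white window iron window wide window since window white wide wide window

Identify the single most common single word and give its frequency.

"window", 9 times

Unigram frequencies (highest first):
  window: 9
  wide: 6
  since: 3
  iron: 2
  white: 2
  tall: 1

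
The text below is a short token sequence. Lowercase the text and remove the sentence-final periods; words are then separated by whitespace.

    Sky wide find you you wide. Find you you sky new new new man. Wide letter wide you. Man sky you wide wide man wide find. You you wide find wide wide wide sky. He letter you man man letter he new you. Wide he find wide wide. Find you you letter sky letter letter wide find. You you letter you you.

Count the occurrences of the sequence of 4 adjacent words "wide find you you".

5

Scanning the 59 overlapping 4-gram windows for "wide find you you":
  position 2–5: wide find you you
  position 6–9: wide find you you
  position 25–28: wide find you you
  position 48–51: wide find you you
  position 56–59: wide find you you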